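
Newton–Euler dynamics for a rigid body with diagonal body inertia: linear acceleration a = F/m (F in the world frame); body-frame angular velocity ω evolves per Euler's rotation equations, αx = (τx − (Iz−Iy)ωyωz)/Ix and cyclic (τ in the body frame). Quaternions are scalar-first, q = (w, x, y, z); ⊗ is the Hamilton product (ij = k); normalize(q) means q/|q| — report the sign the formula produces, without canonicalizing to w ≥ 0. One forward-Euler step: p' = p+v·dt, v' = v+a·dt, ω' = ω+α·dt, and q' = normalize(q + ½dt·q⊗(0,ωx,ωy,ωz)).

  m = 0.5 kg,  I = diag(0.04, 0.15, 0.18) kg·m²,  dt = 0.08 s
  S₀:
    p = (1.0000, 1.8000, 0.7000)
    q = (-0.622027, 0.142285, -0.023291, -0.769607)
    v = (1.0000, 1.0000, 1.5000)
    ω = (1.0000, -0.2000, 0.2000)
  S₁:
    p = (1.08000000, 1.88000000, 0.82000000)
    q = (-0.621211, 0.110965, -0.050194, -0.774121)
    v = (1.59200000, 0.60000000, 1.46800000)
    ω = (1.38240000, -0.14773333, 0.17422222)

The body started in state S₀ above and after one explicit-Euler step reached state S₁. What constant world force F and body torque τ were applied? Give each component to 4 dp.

F = (3.7000, -2.5000, -0.2000)
τ = (0.1900, 0.0700, -0.0800)

rate change Δω = (0.38240000, 0.05226667, -0.02577778)
ω₀×(Iω₀) = (-0.0012, -0.0280, -0.0220)
I·α + gyro = (0.1900, 0.0700, -0.0800)
Δv = v₁−v₀ = (0.59200000, -0.40000000, -0.03200000)
m·(v₁−v₀)/dt = (3.7000, -2.5000, -0.2000)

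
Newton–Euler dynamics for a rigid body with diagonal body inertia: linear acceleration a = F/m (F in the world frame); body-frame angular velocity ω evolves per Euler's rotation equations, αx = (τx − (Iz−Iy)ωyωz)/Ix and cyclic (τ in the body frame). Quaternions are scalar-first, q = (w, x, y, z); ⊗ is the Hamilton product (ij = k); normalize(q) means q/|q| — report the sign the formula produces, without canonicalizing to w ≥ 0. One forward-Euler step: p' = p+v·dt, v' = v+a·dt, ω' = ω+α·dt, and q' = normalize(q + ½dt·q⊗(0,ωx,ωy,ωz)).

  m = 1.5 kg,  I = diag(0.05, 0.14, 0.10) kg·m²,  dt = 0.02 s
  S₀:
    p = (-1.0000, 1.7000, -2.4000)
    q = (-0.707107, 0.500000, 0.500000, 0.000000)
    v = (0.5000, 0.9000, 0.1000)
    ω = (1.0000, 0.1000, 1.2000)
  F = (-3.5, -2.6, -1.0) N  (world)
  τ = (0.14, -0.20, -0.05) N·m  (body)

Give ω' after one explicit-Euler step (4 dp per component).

ω' = (1.0579, 0.0800, 1.1882)

precession coupling ω×(Iω) = (-0.0048, -0.0600, 0.0090)
angular accel α = (2.8960, -1.0000, -0.5900)
new body rate ω' = (1.0579, 0.0800, 1.1882)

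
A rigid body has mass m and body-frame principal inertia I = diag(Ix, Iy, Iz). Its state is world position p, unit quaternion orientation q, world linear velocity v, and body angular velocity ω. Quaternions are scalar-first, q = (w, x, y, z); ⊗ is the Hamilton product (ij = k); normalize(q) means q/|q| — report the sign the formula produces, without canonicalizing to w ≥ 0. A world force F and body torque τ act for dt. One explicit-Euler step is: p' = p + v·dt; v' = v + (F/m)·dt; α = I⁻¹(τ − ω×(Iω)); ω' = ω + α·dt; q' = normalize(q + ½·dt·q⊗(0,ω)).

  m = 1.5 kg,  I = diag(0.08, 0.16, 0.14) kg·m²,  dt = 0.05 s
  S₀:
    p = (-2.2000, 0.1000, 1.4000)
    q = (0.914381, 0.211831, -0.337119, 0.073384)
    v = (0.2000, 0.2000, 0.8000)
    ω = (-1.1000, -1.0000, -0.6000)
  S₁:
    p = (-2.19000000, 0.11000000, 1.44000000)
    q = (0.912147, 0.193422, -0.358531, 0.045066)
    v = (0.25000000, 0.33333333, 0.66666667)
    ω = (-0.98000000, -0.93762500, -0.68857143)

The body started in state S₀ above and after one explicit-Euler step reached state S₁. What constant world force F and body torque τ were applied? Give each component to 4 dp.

rate change Δω = (0.12000000, 0.06237500, -0.08857143)
gyro term ω₀×Iω₀ = (-0.0120, -0.0396, 0.0880)
applied torque τ = (0.1800, 0.1600, -0.1600)
velocity change Δv = (0.05000000, 0.13333333, -0.13333333)
applied force F = (1.5000, 4.0000, -4.0000)

F = (1.5000, 4.0000, -4.0000)
τ = (0.1800, 0.1600, -0.1600)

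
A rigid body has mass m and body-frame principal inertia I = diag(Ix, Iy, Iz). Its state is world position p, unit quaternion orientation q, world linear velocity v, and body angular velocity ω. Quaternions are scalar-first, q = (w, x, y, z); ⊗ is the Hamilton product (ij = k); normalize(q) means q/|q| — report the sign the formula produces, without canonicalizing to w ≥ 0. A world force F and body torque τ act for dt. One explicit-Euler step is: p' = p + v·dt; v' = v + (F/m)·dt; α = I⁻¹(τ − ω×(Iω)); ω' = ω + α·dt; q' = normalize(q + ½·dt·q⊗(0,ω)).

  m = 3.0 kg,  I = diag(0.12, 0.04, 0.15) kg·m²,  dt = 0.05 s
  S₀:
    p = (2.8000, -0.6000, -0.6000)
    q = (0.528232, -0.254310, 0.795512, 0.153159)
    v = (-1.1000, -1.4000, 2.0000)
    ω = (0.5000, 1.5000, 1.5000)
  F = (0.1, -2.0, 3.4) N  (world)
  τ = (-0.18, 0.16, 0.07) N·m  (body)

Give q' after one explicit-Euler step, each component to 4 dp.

q⊗(0,ω) = (-1.2958515, 1.2276455, 1.2503925, 0.0131270)
q + ½dt·q⊗(0,ω), renormalized = (0.4951, -0.2233, 0.8255, 0.1533)

q' = (0.4951, -0.2233, 0.8255, 0.1533)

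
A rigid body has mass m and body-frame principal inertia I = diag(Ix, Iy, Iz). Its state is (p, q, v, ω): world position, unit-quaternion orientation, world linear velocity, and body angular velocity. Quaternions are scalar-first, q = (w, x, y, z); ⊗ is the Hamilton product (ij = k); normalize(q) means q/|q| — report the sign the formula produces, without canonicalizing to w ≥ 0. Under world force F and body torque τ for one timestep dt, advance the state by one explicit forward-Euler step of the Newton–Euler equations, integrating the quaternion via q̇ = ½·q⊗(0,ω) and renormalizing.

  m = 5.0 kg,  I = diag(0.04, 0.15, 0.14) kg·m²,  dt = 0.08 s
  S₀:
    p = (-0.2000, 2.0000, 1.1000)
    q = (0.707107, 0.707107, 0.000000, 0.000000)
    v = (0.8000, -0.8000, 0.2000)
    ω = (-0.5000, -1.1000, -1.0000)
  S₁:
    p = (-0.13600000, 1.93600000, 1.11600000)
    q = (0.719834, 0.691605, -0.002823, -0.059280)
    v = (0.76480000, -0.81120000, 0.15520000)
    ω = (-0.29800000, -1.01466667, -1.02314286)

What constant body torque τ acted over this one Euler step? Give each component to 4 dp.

τ = (0.0900, 0.1100, 0.0200)

ω₁ − ω₀ = (0.20200000, 0.08533333, -0.02314286)
gyro term ω₀×Iω₀ = (-0.0110, -0.0500, 0.0605)
τ = I·(Δω/dt) + ω₀×(Iω₀) = (0.0900, 0.1100, 0.0200)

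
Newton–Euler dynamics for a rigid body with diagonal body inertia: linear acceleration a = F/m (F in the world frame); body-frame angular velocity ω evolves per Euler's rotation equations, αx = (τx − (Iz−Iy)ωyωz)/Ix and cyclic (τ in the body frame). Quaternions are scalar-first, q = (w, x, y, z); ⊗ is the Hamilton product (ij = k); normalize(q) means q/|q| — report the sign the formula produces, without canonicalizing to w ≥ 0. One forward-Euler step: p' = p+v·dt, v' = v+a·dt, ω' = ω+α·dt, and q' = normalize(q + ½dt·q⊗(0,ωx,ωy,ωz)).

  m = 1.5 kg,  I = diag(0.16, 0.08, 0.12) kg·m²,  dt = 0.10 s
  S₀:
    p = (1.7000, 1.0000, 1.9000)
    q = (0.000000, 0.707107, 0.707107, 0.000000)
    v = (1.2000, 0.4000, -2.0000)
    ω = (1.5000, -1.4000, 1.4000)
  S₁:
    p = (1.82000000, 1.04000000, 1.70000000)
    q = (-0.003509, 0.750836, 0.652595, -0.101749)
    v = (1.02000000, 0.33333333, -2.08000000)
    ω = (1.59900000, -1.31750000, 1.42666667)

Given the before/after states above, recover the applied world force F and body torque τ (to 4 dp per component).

F = (-2.7000, -1.0000, -1.2000)
τ = (0.0800, 0.1500, 0.2000)

velocity change Δv = (-0.18000000, -0.06666667, -0.08000000)
m·(v₁−v₀)/dt = (-2.7000, -1.0000, -1.2000)
Δω = ω₁−ω₀ = (0.09900000, 0.08250000, 0.02666667)
gyro term ω₀×Iω₀ = (-0.0784, 0.0840, 0.1680)
I·α + gyro = (0.0800, 0.1500, 0.2000)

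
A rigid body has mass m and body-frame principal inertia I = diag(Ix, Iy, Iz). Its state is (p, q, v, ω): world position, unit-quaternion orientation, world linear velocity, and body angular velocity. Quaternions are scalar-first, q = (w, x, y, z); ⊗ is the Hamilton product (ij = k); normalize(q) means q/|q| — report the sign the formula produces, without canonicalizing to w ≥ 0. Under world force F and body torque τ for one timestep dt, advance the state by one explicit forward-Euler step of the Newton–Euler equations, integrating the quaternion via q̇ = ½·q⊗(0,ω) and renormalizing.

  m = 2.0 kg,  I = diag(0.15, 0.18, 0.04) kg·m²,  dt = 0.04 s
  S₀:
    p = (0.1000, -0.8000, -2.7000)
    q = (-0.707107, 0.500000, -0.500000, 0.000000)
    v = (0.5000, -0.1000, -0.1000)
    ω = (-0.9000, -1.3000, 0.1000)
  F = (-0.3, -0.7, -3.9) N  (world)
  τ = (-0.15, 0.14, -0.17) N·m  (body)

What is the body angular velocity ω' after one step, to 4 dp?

ω' = (-0.9449, -1.2667, -0.1051)

precession coupling ω×(Iω) = (0.0182, -0.0099, 0.0351)
angular accel α = (-1.1213, 0.8328, -5.1275)
new body rate ω' = (-0.9449, -1.2667, -0.1051)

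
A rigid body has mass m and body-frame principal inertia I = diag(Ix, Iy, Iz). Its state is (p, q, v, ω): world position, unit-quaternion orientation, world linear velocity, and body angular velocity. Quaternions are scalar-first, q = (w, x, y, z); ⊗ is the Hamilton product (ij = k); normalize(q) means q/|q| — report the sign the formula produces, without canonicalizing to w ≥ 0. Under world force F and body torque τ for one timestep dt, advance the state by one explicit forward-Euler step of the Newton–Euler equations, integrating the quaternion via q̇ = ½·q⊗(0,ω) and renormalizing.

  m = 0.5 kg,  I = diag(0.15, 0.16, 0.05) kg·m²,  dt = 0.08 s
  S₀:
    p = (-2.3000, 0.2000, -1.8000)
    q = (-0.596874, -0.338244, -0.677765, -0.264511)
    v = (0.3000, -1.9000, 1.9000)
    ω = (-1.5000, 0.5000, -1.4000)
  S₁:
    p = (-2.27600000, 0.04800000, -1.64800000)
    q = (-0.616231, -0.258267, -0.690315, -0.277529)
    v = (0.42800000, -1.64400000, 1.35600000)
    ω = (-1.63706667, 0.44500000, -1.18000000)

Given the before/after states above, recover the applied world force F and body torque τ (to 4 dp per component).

rate change Δω = (-0.13706667, -0.05500000, 0.22000000)
gyro term ω₀×Iω₀ = (0.0770, 0.2100, -0.0075)
τ = I·(Δω/dt) + ω₀×(Iω₀) = (-0.1800, 0.1000, 0.1300)
v₁ − v₀ = (0.12800000, 0.25600000, -0.54400000)
F = m·Δv/dt = (0.8000, 1.6000, -3.4000)

F = (0.8000, 1.6000, -3.4000)
τ = (-0.1800, 0.1000, 0.1300)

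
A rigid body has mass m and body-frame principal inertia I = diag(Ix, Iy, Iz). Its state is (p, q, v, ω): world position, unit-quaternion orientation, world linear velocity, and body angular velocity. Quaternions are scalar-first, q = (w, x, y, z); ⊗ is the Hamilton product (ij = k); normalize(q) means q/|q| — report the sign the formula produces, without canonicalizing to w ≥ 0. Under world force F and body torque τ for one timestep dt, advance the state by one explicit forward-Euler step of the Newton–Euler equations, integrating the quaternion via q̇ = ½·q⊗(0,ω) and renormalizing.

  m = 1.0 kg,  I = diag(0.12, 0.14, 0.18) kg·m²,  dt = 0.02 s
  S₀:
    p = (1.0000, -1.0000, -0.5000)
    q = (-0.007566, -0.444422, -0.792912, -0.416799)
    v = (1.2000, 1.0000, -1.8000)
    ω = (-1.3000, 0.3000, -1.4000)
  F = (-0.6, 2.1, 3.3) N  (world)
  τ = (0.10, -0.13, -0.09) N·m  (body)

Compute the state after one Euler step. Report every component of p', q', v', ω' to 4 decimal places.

p' = (1.0240, -0.9800, -0.5360)
q' = (-0.0168, -0.4319, -0.7936, -0.4283)
v' = (1.1880, 1.0420, -1.7340)
ω' = (-1.2805, 0.2970, -1.4091)

p + v·dt = (1.0240, -0.9800, -0.5360)
v' = v + a·dt = (1.1880, 1.0420, -1.7340)
α = I⁻¹(τ − ω×Iω) = (0.9733, -0.1486, -0.4567)
new body rate ω' = (-1.2805, 0.2970, -1.4091)
q⊗(0,ω) = (-0.9233936, 1.2449523, -0.0826219, -1.1535198)
q + ½dt·q⊗(0,ω), renormalized = (-0.0168, -0.4319, -0.7936, -0.4283)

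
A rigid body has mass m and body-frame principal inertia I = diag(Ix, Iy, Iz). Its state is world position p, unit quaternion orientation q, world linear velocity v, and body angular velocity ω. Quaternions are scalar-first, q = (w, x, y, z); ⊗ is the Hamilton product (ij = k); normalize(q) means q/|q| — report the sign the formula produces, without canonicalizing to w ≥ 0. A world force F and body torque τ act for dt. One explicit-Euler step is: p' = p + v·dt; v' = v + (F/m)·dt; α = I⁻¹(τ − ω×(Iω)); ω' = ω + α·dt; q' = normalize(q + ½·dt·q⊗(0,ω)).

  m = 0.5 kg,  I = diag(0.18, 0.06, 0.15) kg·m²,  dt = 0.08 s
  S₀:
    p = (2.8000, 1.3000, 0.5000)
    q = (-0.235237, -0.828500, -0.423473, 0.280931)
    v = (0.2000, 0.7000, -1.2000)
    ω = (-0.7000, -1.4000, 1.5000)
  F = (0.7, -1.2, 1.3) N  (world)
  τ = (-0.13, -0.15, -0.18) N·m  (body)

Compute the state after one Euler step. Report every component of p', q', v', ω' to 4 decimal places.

p' = (2.8160, 1.3560, 0.4040)
q' = (-0.2979, -0.8285, -0.3671, 0.3002)
v' = (0.3120, 0.5080, -0.9920)
ω' = (-0.6738, -1.5580, 1.4667)

a = F/m = (1.4000, -2.4000, 2.6000)
p + v·dt = (2.8160, 1.3560, 0.4040)
v' = v + a·dt = (0.3120, 0.5080, -0.9920)
precession coupling ω×(Iω) = (-0.1890, -0.0315, -0.1176)
angular accel α = (0.3278, -1.9750, -0.4160)
new body rate ω' = (-0.6738, -1.5580, 1.4667)
2q̇ = q⊗(0,ω) = (-1.5942087, -0.0772402, 1.3754301, 0.5106134)
updated quaternion q' = (-0.2979, -0.8285, -0.3671, 0.3002)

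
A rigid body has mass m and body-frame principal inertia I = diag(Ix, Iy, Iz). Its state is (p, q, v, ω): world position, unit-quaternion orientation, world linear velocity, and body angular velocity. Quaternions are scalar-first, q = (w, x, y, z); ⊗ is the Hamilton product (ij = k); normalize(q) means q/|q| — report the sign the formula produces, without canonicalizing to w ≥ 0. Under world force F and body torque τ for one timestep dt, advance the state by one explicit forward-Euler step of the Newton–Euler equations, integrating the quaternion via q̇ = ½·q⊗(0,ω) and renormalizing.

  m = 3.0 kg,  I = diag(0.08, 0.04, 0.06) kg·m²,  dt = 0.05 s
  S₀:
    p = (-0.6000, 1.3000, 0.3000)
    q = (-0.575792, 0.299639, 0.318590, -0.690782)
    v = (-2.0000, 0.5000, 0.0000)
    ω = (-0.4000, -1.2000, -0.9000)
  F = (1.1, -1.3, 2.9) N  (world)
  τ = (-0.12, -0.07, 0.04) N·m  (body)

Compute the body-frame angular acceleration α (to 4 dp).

gyro term ω×Iω = (0.0216, 0.0072, -0.0192)
angular accel α = (-1.7700, -1.9300, 0.9867)

α = (-1.7700, -1.9300, 0.9867)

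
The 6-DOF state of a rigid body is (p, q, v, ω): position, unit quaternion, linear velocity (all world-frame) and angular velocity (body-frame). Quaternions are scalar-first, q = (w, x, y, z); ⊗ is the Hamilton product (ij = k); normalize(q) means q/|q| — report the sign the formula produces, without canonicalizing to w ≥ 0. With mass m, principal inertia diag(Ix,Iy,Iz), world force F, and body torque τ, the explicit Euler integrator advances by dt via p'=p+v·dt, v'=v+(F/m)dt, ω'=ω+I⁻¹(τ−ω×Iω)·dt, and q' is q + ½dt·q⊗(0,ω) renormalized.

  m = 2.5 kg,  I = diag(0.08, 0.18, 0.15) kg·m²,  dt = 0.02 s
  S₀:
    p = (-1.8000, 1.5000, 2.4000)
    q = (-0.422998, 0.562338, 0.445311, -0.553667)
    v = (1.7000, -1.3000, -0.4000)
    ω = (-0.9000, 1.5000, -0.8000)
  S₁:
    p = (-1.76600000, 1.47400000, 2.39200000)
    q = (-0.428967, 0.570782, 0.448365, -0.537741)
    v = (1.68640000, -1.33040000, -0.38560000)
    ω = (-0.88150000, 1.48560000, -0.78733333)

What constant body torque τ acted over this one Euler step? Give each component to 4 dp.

rate change Δω = (0.01850000, -0.01440000, 0.01266667)
gyro term ω₀×Iω₀ = (0.0360, -0.0504, -0.1350)
applied torque τ = (0.1100, -0.1800, -0.0400)

τ = (0.1100, -0.1800, -0.0400)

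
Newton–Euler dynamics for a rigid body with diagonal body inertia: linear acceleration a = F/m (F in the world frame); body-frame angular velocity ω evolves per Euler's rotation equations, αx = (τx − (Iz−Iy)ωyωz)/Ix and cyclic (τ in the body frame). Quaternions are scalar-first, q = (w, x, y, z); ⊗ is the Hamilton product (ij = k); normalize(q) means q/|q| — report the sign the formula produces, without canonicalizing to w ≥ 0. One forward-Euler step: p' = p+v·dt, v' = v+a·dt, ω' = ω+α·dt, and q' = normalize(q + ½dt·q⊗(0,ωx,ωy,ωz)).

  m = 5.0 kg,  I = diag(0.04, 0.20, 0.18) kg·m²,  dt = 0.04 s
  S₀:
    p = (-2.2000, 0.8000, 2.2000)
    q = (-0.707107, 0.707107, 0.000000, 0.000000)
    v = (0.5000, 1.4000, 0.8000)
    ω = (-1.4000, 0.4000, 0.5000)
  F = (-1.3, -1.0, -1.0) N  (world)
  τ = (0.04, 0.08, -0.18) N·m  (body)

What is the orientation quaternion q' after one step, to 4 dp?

q⊗(0,ω) = (0.9899498, 0.9899498, -0.6363963, -0.0707107)
q + ½dt·q⊗(0,ω), renormalized = (-0.6870, 0.7266, -0.0127, -0.0014)

q' = (-0.6870, 0.7266, -0.0127, -0.0014)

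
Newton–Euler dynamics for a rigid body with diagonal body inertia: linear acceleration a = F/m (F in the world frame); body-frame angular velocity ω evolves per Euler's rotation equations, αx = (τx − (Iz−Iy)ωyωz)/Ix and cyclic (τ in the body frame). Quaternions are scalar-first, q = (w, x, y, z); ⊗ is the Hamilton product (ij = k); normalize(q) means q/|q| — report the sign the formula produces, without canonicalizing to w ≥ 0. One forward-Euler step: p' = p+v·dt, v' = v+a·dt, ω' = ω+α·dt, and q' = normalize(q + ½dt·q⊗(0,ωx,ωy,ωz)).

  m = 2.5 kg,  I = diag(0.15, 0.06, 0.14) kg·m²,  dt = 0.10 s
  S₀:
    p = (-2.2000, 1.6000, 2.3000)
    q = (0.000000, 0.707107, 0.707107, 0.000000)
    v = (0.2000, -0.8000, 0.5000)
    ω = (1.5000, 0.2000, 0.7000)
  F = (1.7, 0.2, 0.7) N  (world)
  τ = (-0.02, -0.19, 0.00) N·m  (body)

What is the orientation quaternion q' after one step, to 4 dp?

q⊗(0,ω) = (-1.2020819, 0.4949749, -0.4949749, -0.9192391)
updated quaternion q' = (-0.0599, 0.7293, 0.6800, -0.0458)

q' = (-0.0599, 0.7293, 0.6800, -0.0458)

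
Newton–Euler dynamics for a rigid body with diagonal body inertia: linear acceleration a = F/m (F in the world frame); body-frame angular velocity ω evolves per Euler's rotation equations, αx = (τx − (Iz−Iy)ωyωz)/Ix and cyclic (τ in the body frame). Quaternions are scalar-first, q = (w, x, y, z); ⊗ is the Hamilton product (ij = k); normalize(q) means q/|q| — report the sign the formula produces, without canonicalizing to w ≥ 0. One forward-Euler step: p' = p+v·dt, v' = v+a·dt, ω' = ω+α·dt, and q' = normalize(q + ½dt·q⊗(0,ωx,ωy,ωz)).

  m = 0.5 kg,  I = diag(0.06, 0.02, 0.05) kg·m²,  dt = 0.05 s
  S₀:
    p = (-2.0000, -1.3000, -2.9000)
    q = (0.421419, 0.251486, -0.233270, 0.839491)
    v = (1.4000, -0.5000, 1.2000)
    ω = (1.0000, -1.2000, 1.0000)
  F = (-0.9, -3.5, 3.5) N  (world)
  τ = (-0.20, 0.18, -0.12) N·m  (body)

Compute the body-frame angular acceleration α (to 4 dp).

gyro term ω×Iω = (-0.0360, 0.0100, 0.0480)
(τ − ω×Iω)/I = (-2.7333, 8.5000, -3.3600)

α = (-2.7333, 8.5000, -3.3600)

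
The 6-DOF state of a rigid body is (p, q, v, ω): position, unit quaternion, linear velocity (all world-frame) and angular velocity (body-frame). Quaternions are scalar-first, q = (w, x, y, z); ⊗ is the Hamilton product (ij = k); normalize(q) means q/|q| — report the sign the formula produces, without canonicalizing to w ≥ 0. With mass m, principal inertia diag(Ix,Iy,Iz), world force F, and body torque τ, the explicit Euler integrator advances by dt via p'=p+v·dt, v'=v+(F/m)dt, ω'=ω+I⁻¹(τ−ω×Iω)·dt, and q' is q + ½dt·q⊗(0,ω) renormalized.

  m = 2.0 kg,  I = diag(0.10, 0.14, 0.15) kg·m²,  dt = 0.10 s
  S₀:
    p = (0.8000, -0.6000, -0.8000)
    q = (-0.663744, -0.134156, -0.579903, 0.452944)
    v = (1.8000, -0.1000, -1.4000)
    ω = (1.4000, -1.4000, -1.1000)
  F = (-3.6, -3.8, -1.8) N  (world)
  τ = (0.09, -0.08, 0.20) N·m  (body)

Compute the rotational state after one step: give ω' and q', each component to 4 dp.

ω' = (1.4746, -1.5121, -0.9144)
q' = (-0.6658, -0.1163, -0.5059, 0.5360)

angular accel α = (0.7460, -1.1214, 1.8560)
ω + α·dt = (1.4746, -1.5121, -0.9144)
q⊗(0,ω) = (-0.1258074, 0.3427733, 1.4157916, 1.7298010)
q + ½dt·q⊗(0,ω), renormalized = (-0.6658, -0.1163, -0.5059, 0.5360)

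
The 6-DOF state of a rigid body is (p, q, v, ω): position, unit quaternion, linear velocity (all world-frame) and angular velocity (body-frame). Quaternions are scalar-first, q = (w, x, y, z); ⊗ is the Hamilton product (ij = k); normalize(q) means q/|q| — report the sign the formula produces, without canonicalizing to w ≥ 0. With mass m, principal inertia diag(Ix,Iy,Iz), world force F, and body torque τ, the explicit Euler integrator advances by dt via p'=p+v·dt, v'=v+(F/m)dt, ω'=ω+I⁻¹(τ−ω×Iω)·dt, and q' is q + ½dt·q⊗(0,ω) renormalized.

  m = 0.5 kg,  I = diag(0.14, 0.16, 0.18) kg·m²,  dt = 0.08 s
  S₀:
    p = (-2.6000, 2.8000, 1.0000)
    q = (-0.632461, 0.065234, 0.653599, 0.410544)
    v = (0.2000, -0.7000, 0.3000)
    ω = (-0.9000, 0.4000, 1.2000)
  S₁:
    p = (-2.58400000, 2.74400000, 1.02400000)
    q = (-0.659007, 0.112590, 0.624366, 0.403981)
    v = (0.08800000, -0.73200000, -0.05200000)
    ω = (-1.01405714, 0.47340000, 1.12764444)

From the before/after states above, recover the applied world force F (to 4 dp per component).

velocity change Δv = (-0.11200000, -0.03200000, -0.35200000)
applied force F = (-0.7000, -0.2000, -2.2000)

F = (-0.7000, -0.2000, -2.2000)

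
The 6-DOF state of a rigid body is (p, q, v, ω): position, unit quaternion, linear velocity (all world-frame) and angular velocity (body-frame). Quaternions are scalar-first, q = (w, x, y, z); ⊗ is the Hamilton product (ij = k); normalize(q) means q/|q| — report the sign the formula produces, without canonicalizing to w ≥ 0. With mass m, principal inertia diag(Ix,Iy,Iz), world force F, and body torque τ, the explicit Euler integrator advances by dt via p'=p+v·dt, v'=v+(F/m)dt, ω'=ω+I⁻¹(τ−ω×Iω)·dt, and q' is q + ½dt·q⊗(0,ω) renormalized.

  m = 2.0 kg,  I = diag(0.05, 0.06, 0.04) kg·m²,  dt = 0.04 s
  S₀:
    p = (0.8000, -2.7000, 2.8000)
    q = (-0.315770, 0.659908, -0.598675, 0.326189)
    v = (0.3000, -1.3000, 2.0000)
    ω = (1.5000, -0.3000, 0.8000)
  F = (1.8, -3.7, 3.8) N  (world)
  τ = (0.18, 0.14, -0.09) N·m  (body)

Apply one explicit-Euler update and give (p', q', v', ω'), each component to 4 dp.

linear accel F/m = (0.9000, -1.8500, 1.9000)
new position p' = (0.8120, -2.7520, 2.8800)
v' = v + a·dt = (0.3360, -1.3740, 2.0760)
α = I⁻¹(τ − ω×Iω) = (3.5040, 2.1333, -2.1375)
ω + α·dt = (1.6402, -0.2147, 0.7145)
q⊗(0,ω) = (-1.4304157, -0.8547383, 0.0560881, 0.4474241)
q' = normalize(q + ½dt·q⊗(0,ω)) = (-0.3442, 0.6424, -0.5972, 0.3349)

p' = (0.8120, -2.7520, 2.8800)
q' = (-0.3442, 0.6424, -0.5972, 0.3349)
v' = (0.3360, -1.3740, 2.0760)
ω' = (1.6402, -0.2147, 0.7145)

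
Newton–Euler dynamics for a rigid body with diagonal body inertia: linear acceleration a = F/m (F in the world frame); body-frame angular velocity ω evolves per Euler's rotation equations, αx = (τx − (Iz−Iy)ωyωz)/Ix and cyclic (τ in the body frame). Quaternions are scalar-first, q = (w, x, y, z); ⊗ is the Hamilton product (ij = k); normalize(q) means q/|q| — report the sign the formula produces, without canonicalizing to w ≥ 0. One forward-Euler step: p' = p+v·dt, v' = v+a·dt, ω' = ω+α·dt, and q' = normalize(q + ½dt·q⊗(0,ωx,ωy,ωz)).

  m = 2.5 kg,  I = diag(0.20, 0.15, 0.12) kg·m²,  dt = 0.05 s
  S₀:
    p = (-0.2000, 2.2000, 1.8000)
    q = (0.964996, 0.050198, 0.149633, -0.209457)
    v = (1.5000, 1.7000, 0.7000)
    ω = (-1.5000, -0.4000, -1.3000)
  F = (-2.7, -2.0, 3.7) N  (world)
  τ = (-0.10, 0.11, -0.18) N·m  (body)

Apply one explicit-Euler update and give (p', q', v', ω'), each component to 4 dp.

p' = (-0.1250, 2.2850, 1.8350)
q' = (0.9603, 0.0070, 0.1493, -0.2354)
v' = (1.4460, 1.6600, 0.7740)
ω' = (-1.5211, -0.4153, -1.3625)

a = F/m = (-1.0800, -0.8000, 1.4800)
new position p' = (-0.1250, 2.2850, 1.8350)
new velocity v' = (1.4460, 1.6600, 0.7740)
precession coupling ω×(Iω) = (-0.0156, 0.1560, -0.0300)
(τ − ω×Iω)/I = (-0.4220, -0.3067, -1.2500)
ω' = ω + α·dt = (-1.5211, -0.4153, -1.3625)
Hamilton product q⊗(0,ω) = (-0.1371439, -1.7257997, -0.0065555, -1.0501245)
updated quaternion q' = (0.9603, 0.0070, 0.1493, -0.2354)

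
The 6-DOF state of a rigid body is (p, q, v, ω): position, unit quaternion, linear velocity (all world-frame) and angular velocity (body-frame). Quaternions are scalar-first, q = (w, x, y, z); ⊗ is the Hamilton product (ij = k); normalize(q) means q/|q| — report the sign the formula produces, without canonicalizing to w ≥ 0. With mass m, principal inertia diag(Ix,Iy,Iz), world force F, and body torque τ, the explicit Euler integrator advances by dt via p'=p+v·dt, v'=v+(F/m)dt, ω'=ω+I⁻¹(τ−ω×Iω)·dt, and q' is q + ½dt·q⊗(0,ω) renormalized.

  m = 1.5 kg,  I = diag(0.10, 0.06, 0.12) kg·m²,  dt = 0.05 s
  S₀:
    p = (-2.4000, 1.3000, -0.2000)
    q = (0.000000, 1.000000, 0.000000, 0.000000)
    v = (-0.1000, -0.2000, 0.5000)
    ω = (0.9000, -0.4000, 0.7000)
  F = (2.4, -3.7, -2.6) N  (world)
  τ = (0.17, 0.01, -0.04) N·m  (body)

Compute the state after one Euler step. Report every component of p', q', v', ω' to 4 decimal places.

ω×(Iω) gyroscopic = (-0.0168, -0.0126, 0.0144)
(τ − ω×Iω)/I = (1.8680, 0.3767, -0.4533)
ω + α·dt = (0.9934, -0.3812, 0.6773)
2q̇ = q⊗(0,ω) = (-0.9000000, 0.0000000, -0.7000000, -0.4000000)
q' = normalize(q + ½dt·q⊗(0,ω)) = (-0.0225, 0.9995, -0.0175, -0.0100)
p + v·dt = (-2.4050, 1.2900, -0.1750)
v + (F/m)dt = (-0.0200, -0.3233, 0.4133)

p' = (-2.4050, 1.2900, -0.1750)
q' = (-0.0225, 0.9995, -0.0175, -0.0100)
v' = (-0.0200, -0.3233, 0.4133)
ω' = (0.9934, -0.3812, 0.6773)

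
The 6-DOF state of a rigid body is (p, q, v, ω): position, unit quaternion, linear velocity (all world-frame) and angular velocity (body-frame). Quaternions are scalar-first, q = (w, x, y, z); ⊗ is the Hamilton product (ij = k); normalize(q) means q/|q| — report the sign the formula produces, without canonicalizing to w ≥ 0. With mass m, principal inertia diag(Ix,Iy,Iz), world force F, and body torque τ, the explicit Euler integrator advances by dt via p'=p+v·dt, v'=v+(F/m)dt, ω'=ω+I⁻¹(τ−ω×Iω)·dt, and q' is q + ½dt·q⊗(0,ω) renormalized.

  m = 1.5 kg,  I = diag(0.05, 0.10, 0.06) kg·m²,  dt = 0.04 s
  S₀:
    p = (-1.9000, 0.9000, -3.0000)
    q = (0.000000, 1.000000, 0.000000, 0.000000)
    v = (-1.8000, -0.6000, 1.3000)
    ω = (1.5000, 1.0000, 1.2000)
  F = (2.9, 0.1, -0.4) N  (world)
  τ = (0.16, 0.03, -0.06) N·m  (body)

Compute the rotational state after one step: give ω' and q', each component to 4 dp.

ω' = (1.6664, 1.0192, 1.1100)
q' = (-0.0300, 0.9991, -0.0240, 0.0200)

(τ − ω×Iω)/I = (4.1600, 0.4800, -2.2500)
new body rate ω' = (1.6664, 1.0192, 1.1100)
2q̇ = q⊗(0,ω) = (-1.5000000, 0.0000000, -1.2000000, 1.0000000)
q + ½dt·q⊗(0,ω), renormalized = (-0.0300, 0.9991, -0.0240, 0.0200)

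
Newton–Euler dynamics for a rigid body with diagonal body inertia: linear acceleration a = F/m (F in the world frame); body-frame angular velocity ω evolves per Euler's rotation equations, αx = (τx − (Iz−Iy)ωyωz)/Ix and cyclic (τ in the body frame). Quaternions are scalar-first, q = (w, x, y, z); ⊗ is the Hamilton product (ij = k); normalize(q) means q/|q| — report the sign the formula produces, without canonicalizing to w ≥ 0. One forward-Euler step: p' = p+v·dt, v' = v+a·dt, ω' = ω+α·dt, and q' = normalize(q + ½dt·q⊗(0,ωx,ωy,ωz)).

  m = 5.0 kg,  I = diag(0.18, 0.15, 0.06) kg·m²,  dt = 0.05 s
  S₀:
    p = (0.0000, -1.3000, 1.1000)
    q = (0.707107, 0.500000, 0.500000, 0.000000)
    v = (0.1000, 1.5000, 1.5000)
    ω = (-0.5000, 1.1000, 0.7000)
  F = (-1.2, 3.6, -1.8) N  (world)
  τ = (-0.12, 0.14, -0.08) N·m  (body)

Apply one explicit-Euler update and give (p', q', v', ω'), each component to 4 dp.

p' = (0.0050, -1.2250, 1.1750)
q' = (0.6992, 0.4996, 0.5104, 0.0324)
v' = (0.0880, 1.5360, 1.4820)
ω' = (-0.5141, 1.1607, 0.6196)

a = F/m = (-0.2400, 0.7200, -0.3600)
p + v·dt = (0.0050, -1.2250, 1.1750)
new velocity v' = (0.0880, 1.5360, 1.4820)
(τ − ω×Iω)/I = (-0.2817, 1.2133, -1.6083)
ω + α·dt = (-0.5141, 1.1607, 0.6196)
q⊗(0,ω) = (-0.3000000, -0.0035535, 0.4278177, 1.2949749)
q' = normalize(q + ½dt·q⊗(0,ω)) = (0.6992, 0.4996, 0.5104, 0.0324)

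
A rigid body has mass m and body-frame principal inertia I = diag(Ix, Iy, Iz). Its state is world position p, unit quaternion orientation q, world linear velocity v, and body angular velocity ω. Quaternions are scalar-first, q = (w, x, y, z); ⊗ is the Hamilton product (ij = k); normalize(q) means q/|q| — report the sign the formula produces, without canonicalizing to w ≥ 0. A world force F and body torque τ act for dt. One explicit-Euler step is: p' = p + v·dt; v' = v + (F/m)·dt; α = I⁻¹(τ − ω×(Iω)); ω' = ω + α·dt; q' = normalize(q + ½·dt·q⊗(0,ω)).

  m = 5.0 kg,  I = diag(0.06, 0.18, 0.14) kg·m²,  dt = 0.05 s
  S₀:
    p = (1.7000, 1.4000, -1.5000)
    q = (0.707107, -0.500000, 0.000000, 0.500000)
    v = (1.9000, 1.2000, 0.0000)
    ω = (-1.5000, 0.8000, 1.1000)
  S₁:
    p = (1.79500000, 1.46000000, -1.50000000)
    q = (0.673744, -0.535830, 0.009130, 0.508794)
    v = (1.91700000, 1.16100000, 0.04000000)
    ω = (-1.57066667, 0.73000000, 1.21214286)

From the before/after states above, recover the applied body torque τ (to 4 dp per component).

Δω = ω₁−ω₀ = (-0.07066667, -0.07000000, 0.11214286)
precession coupling = (-0.0352, 0.1320, -0.1440)
τ = I·(Δω/dt) + ω₀×(Iω₀) = (-0.1200, -0.1200, 0.1700)

τ = (-0.1200, -0.1200, 0.1700)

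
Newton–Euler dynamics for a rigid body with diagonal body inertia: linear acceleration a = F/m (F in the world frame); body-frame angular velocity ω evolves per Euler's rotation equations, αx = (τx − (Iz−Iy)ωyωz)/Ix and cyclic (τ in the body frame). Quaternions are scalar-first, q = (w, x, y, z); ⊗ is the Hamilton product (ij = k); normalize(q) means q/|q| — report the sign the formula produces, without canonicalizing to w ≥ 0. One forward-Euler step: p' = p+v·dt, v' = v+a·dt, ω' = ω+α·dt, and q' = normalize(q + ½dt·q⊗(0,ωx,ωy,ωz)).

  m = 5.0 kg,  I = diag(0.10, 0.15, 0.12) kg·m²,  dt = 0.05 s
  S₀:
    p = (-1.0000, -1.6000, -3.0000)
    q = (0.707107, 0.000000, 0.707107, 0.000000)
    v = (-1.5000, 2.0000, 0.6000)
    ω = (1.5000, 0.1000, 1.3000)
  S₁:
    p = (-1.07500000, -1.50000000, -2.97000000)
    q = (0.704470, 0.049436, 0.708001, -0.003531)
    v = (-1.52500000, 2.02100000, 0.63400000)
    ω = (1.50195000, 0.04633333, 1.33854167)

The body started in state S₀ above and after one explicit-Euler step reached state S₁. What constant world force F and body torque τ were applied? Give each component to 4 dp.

F = (-2.5000, 2.1000, 3.4000)
τ = (0.0000, -0.2000, 0.1000)

Δv = v₁−v₀ = (-0.02500000, 0.02100000, 0.03400000)
applied force F = (-2.5000, 2.1000, 3.4000)
ω₁ − ω₀ = (0.00195000, -0.05366667, 0.03854167)
τ = I·(Δω/dt) + ω₀×(Iω₀) = (0.0000, -0.2000, 0.1000)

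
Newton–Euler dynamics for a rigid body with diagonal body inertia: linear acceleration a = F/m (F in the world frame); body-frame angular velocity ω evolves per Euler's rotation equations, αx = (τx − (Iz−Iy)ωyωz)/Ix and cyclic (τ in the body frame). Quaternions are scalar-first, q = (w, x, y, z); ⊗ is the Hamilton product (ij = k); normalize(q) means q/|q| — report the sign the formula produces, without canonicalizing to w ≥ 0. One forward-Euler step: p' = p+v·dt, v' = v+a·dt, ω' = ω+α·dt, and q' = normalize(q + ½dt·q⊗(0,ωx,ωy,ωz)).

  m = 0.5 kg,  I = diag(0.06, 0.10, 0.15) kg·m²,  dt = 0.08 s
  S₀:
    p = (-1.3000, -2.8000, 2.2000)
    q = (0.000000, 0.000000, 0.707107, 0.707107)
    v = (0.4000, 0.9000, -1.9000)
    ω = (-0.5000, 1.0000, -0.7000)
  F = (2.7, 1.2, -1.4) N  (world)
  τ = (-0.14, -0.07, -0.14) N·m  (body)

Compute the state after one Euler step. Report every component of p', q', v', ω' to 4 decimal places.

ω×(Iω) gyroscopic = (-0.0350, -0.0315, -0.0200)
α = I⁻¹(τ − ω×Iω) = (-1.7500, -0.3850, -0.8000)
ω + α·dt = (-0.6400, 0.9692, -0.7640)
Hamilton product q⊗(0,ω) = (-0.2121321, -1.2020819, -0.3535535, 0.3535535)
updated quaternion q' = (-0.0085, -0.0480, 0.6920, 0.7202)
linear accel F/m = (5.4000, 2.4000, -2.8000)
p' = p + v·dt = (-1.2680, -2.7280, 2.0480)
v' = v + a·dt = (0.8320, 1.0920, -2.1240)

p' = (-1.2680, -2.7280, 2.0480)
q' = (-0.0085, -0.0480, 0.6920, 0.7202)
v' = (0.8320, 1.0920, -2.1240)
ω' = (-0.6400, 0.9692, -0.7640)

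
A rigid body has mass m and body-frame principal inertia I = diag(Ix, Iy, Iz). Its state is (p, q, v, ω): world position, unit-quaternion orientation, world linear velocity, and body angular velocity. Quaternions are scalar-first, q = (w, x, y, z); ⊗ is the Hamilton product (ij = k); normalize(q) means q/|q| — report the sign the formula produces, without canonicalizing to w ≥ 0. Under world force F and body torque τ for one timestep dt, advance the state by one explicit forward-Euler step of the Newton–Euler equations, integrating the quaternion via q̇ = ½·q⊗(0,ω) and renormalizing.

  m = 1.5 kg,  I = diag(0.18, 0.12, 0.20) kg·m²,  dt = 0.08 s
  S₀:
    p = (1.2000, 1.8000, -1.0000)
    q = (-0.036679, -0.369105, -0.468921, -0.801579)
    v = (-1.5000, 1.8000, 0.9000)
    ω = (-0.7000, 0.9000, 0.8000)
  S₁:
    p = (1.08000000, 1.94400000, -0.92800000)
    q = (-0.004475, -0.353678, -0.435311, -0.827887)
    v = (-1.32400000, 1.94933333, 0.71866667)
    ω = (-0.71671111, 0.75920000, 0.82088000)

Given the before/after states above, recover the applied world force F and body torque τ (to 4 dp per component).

F = (3.3000, 2.8000, -3.4000)
τ = (0.0200, -0.2000, 0.0900)

Δv = v₁−v₀ = (0.17600000, 0.14933333, -0.18133333)
m·(v₁−v₀)/dt = (3.3000, 2.8000, -3.4000)
ω₁ − ω₀ = (-0.01671111, -0.14080000, 0.02088000)
τ = I·(Δω/dt) + ω₀×(Iω₀) = (0.0200, -0.2000, 0.0900)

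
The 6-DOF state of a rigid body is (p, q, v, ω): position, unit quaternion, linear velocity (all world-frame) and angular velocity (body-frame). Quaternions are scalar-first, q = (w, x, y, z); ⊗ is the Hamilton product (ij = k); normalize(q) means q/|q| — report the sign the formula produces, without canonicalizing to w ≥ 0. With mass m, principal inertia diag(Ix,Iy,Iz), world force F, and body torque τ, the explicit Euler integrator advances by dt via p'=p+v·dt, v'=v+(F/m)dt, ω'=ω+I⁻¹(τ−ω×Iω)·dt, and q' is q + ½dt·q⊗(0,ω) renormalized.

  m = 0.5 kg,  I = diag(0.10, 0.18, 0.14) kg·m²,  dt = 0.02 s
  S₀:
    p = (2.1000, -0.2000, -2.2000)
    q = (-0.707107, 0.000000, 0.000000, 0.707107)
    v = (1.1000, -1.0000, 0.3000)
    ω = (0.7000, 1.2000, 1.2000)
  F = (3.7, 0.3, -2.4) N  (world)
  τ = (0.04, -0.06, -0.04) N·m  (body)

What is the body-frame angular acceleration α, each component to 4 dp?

gyro term ω×Iω = (-0.0576, -0.0336, 0.0672)
angular accel α = (0.9760, -0.1467, -0.7657)

α = (0.9760, -0.1467, -0.7657)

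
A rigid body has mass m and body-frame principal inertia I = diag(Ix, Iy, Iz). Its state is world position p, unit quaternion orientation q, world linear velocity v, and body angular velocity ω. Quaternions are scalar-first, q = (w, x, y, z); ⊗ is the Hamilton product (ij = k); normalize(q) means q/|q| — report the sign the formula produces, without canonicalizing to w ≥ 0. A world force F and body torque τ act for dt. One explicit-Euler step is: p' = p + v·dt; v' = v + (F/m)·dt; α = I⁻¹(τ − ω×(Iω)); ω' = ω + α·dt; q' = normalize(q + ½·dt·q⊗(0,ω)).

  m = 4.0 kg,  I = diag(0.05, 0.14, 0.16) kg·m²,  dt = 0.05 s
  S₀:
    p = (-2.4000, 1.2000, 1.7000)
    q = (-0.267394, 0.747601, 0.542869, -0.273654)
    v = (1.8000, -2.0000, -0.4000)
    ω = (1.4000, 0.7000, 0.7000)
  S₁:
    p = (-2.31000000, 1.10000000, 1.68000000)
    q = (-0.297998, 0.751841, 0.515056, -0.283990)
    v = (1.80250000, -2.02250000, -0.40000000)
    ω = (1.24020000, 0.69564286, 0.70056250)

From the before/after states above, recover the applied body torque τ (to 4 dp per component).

τ = (-0.1500, -0.1200, 0.0900)

rate change Δω = (-0.15980000, -0.00435714, 0.00056250)
τ = I·(Δω/dt) + ω₀×(Iω₀) = (-0.1500, -0.1200, 0.0900)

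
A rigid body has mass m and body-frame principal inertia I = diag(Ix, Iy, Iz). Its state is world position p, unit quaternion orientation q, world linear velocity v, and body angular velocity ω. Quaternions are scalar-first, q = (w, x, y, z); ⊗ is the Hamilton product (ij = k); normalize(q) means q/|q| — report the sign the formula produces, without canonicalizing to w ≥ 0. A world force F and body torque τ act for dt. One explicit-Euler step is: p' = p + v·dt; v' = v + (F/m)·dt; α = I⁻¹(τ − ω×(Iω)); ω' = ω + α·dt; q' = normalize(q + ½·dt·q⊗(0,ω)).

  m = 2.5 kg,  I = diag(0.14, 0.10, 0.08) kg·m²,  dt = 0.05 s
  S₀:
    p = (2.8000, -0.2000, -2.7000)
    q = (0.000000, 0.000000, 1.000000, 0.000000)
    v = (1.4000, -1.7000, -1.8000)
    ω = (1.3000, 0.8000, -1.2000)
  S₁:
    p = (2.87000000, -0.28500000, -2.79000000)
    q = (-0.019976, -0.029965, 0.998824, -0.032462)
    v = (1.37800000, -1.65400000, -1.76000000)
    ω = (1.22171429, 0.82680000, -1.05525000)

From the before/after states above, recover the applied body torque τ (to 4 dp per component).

τ = (-0.2000, -0.0400, 0.1900)

ω₁ − ω₀ = (-0.07828571, 0.02680000, 0.14475000)
precession coupling = (0.0192, -0.0936, -0.0416)
applied torque τ = (-0.2000, -0.0400, 0.1900)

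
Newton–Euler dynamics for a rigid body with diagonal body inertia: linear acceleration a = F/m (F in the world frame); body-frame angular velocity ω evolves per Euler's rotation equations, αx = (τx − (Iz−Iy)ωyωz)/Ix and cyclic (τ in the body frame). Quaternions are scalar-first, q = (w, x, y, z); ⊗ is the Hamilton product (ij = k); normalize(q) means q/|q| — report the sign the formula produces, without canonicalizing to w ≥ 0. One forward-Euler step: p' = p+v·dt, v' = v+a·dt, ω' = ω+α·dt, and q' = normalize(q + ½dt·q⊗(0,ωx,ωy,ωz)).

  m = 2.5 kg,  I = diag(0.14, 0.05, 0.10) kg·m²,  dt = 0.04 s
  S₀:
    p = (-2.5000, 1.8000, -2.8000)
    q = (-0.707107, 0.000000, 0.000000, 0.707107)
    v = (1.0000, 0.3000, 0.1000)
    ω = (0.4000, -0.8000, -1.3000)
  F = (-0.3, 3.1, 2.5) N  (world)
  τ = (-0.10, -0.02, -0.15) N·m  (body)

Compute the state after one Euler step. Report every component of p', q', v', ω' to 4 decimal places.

p' = (-2.4600, 1.8120, -2.7960)
q' = (-0.6884, 0.0057, 0.0170, 0.7251)
v' = (0.9952, 0.3496, 0.1400)
ω' = (0.3566, -0.7994, -1.3715)

ω×(Iω) gyroscopic = (0.0520, -0.0208, 0.0288)
angular accel α = (-1.0857, 0.0160, -1.7880)
ω' = ω + α·dt = (0.3566, -0.7994, -1.3715)
Hamilton product q⊗(0,ω) = (0.9192391, 0.2828428, 0.8485284, 0.9192391)
q + ½dt·q⊗(0,ω), renormalized = (-0.6884, 0.0057, 0.0170, 0.7251)
p' = p + v·dt = (-2.4600, 1.8120, -2.7960)
v' = v + a·dt = (0.9952, 0.3496, 0.1400)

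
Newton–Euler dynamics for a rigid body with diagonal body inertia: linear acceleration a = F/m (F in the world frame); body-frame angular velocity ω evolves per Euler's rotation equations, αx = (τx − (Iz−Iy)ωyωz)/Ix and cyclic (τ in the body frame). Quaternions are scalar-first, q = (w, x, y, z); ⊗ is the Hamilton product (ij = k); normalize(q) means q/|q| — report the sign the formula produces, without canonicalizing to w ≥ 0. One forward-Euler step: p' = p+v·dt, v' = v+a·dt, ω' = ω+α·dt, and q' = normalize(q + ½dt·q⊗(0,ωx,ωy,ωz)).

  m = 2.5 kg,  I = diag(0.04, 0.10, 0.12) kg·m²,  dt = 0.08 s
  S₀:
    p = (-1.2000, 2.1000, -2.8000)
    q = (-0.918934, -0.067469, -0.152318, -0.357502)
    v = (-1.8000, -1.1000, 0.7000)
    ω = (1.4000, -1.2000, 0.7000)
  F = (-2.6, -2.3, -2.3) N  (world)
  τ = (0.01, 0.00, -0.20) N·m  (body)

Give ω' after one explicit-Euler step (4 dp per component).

α = I⁻¹(τ − ω×Iω) = (0.6700, 0.7840, -0.8267)
new body rate ω' = (1.4536, -1.1373, 0.6339)

ω' = (1.4536, -1.1373, 0.6339)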